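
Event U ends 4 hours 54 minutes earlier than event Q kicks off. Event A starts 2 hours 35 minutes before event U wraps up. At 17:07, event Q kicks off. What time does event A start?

Event U ends at 17:07 − 294 min = 12:13.
Event A starts at 12:13 − 155 min = 09:38.

09:38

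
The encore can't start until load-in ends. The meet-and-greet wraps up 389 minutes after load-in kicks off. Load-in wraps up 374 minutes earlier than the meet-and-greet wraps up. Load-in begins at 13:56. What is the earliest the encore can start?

The meet-and-greet ends at 13:56 + 389 min = 20:25.
Load-in ends at 20:25 − 374 min = 14:11.
The encore is bounded by load-in, so the earliest it can start is 14:11.

14:11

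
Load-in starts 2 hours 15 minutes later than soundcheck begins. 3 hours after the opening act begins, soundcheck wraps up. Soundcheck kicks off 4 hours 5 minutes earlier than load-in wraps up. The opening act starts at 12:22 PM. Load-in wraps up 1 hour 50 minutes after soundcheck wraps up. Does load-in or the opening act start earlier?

Soundcheck ends at 12:22 PM + 180 min = 3:22 PM.
Load-in ends at 3:22 PM + 110 min = 5:12 PM.
Soundcheck starts at 5:12 PM − 245 min = 1:07 PM.
Load-in starts at 1:07 PM + 135 min = 3:22 PM.
Load-in starts at 3:22 PM and the opening act starts at 12:22 PM, so the opening act is first.

the opening act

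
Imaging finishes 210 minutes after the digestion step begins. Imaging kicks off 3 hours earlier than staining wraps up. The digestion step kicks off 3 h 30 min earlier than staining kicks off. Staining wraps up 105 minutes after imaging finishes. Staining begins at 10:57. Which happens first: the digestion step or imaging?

The digestion step starts at 10:57 − 210 min = 07:27.
Imaging ends at 07:27 + 210 min = 10:57.
Staining ends at 10:57 + 105 min = 12:42.
Imaging starts at 12:42 − 180 min = 09:42.
The digestion step starts at 07:27 and imaging starts at 09:42, so the digestion step is first.

the digestion step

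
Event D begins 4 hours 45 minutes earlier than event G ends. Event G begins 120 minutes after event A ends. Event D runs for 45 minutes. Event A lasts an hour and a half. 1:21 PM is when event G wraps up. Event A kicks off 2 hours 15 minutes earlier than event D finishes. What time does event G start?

10:36 AM

Event D starts at 1:21 PM − 285 min = 8:36 AM.
Event D ends at 8:36 AM + 45 min = 9:21 AM.
Event A starts at 9:21 AM − 135 min = 7:06 AM.
Event A ends at 7:06 AM + 90 min = 8:36 AM.
Event G starts at 8:36 AM + 120 min = 10:36 AM.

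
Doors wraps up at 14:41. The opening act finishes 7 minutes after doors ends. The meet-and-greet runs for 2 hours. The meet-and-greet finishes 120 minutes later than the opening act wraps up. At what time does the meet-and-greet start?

The opening act ends at 14:41 + 7 min = 14:48.
The meet-and-greet ends at 14:48 + 120 min = 16:48.
The meet-and-greet starts at 16:48 − 120 min = 14:48.

14:48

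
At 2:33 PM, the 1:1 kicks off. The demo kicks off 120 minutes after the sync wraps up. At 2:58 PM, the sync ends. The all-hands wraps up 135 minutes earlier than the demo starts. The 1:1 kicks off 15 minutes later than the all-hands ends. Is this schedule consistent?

No

The demo starts at 2:58 PM + 120 min = 4:58 PM.
The all-hands ends at 4:58 PM − 135 min = 2:43 PM.
The 1:1 starts at 2:43 PM + 15 min = 2:58 PM.
But the 1:1 is also said to start at 2:33 PM — a 25-minute conflict.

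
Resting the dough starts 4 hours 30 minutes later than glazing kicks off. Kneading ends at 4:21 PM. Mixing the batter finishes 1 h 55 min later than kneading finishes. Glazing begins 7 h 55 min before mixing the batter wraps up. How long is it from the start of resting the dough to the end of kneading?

Mixing the batter ends at 4:21 PM + 115 min = 6:16 PM.
Glazing starts at 6:16 PM − 475 min = 10:21 AM.
Resting the dough starts at 10:21 AM + 270 min = 2:51 PM.
From 2:51 PM to 4:21 PM is 90 minutes.

90 minutes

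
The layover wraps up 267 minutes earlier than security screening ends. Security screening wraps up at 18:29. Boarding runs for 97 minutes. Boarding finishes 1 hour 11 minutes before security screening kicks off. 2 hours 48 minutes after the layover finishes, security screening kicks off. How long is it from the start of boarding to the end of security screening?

The layover ends at 18:29 − 267 min = 14:02.
Security screening starts at 14:02 + 168 min = 16:50.
Boarding ends at 16:50 − 71 min = 15:39.
Boarding starts at 15:39 − 97 min = 14:02.
From 14:02 to 18:29 is 4 hours 27 minutes.

4 hours 27 minutes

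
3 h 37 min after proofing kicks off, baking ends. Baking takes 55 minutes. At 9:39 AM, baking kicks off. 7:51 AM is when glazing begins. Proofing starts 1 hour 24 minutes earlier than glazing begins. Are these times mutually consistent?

No

Proofing starts at 7:51 AM − 84 min = 6:27 AM.
Baking ends at 6:27 AM + 217 min = 10:04 AM.
Baking starts at 10:04 AM − 55 min = 9:09 AM.
But baking is also said to start at 9:39 AM — a 30-minute conflict.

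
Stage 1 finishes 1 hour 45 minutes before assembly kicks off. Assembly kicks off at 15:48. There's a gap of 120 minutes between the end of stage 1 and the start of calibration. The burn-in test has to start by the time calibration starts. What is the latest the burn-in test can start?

16:03

Stage 1 ends at 15:48 − 105 min = 14:03.
Calibration starts at 14:03 + 120 min = 16:03.
The burn-in test is bounded by calibration, so the latest it can start is 16:03.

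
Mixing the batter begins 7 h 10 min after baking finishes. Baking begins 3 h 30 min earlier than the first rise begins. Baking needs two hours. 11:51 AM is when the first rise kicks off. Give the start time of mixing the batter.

Baking starts at 11:51 AM − 210 min = 8:21 AM.
Baking ends at 8:21 AM + 120 min = 10:21 AM.
Mixing the batter starts at 10:21 AM + 430 min = 5:31 PM.

5:31 PM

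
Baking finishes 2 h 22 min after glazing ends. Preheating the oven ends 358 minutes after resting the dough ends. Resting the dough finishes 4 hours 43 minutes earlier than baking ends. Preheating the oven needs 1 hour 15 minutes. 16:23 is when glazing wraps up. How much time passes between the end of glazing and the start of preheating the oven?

Baking ends at 16:23 + 142 min = 18:45.
Resting the dough ends at 18:45 − 283 min = 14:02.
Preheating the oven ends at 14:02 + 358 min = 20:00.
Preheating the oven starts at 20:00 − 75 min = 18:45.
From 16:23 to 18:45 is 142 minutes.

142 minutes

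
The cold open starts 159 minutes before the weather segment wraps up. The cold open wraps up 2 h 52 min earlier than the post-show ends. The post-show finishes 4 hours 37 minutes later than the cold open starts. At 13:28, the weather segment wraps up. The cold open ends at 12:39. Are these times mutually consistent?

No

The cold open starts at 13:28 − 159 min = 10:49.
The post-show ends at 10:49 + 277 min = 15:26.
The cold open ends at 15:26 − 172 min = 12:34.
But the cold open is also said to end at 12:39 — a 5-minute conflict.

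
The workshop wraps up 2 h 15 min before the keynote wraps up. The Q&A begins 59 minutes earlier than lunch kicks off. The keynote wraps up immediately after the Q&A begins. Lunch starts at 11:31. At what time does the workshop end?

08:17

The Q&A starts at 11:31 − 59 min = 10:32.
So the keynote ends at 10:32.
The workshop ends at 10:32 − 135 min = 08:17.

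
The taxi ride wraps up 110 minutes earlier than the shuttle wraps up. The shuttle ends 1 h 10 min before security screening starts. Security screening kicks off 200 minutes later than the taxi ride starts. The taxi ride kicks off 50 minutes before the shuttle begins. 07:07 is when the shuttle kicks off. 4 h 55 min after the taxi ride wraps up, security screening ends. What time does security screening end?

The taxi ride starts at 07:07 − 50 min = 06:17.
Security screening starts at 06:17 + 200 min = 09:37.
The shuttle ends at 09:37 − 70 min = 08:27.
The taxi ride ends at 08:27 − 110 min = 06:37.
Security screening ends at 06:37 + 295 min = 11:32.

11:32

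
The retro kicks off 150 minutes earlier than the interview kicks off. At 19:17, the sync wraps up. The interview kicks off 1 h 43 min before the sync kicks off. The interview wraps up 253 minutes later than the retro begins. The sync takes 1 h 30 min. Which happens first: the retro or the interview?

the retro

The sync starts at 19:17 − 90 min = 17:47.
The interview starts at 17:47 − 103 min = 16:04.
The retro starts at 16:04 − 150 min = 13:34.
The retro starts at 13:34 and the interview starts at 16:04, so the retro is first.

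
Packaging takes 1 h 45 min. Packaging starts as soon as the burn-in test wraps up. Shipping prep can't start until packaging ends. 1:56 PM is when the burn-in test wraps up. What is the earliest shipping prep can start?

Packaging starts at 1:56 PM.
Packaging ends at 1:56 PM + 105 min = 3:41 PM.
Shipping prep is bounded by packaging, so the earliest it can start is 3:41 PM.

3:41 PM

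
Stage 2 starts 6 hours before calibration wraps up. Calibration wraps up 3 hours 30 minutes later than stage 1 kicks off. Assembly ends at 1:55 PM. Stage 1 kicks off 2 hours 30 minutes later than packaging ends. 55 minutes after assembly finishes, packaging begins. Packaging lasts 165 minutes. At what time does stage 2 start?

Packaging starts at 1:55 PM + 55 min = 2:50 PM.
Packaging ends at 2:50 PM + 165 min = 5:35 PM.
Stage 1 starts at 5:35 PM + 150 min = 8:05 PM.
Calibration ends at 8:05 PM + 210 min = 11:35 PM.
Stage 2 starts at 11:35 PM − 360 min = 5:35 PM.

5:35 PM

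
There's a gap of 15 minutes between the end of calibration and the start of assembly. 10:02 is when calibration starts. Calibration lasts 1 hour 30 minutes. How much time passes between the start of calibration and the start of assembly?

Calibration ends at 10:02 + 90 min = 11:32.
Assembly starts at 11:32 + 15 min = 11:47.
From 10:02 to 11:47 is 105 minutes.

105 minutes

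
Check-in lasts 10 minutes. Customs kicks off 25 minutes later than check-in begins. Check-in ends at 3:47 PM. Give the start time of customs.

Check-in starts at 3:47 PM − 10 min = 3:37 PM.
Customs starts at 3:37 PM + 25 min = 4:02 PM.

4:02 PM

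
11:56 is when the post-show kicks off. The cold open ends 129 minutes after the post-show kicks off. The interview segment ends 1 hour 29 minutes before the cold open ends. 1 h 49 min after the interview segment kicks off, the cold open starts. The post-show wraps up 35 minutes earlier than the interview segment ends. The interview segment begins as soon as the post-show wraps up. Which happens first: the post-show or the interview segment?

The cold open ends at 11:56 + 129 min = 14:05.
The interview segment ends at 14:05 − 89 min = 12:36.
The post-show ends at 12:36 − 35 min = 12:01.
So the interview segment starts at 12:01.
The post-show starts at 11:56 and the interview segment starts at 12:01, so the post-show is first.

the post-show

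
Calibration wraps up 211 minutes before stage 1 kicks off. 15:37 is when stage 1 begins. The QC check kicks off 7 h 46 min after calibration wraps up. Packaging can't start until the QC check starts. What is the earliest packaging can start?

Calibration ends at 15:37 − 211 min = 12:06.
The QC check starts at 12:06 + 466 min = 19:52.
Packaging is bounded by the QC check, so the earliest it can start is 19:52.

19:52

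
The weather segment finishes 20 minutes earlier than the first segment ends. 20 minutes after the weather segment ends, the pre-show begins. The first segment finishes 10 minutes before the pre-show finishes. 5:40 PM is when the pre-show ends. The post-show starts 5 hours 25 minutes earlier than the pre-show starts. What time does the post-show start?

12:05 PM

The first segment ends at 5:40 PM − 10 min = 5:30 PM.
The weather segment ends at 5:30 PM − 20 min = 5:10 PM.
The pre-show starts at 5:10 PM + 20 min = 5:30 PM.
The post-show starts at 5:30 PM − 325 min = 12:05 PM.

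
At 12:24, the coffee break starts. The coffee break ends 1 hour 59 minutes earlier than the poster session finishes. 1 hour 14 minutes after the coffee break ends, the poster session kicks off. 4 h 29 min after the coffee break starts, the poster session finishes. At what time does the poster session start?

16:08

The poster session ends at 12:24 + 269 min = 16:53.
The coffee break ends at 16:53 − 119 min = 14:54.
The poster session starts at 14:54 + 74 min = 16:08.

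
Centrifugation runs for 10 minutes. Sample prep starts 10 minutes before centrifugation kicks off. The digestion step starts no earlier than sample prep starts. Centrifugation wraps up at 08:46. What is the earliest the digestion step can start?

08:26

Centrifugation starts at 08:46 − 10 min = 08:36.
Sample prep starts at 08:36 − 10 min = 08:26.
The digestion step is bounded by sample prep, so the earliest it can start is 08:26.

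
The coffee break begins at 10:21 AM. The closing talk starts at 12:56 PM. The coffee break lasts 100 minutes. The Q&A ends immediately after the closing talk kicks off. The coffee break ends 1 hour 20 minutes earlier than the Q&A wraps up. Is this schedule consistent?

The Q&A ends at 12:56 PM.
The coffee break ends at 12:56 PM − 80 min = 11:36 AM.
The coffee break starts at 11:36 AM − 100 min = 9:56 AM.
But the coffee break is also said to start at 10:21 AM — a 25-minute conflict.

No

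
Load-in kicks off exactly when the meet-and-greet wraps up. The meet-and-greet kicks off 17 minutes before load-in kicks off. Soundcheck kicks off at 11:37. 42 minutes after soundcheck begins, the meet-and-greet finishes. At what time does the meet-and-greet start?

The meet-and-greet ends at 11:37 + 42 min = 12:19.
So load-in starts at 12:19.
The meet-and-greet starts at 12:19 − 17 min = 12:02.

12:02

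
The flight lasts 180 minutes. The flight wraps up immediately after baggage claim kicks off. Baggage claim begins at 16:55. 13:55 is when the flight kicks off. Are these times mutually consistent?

The flight ends at 16:55.
The flight starts at 16:55 − 180 min = 13:55.
That matches the stated 13:55, so the schedule is consistent.

Yes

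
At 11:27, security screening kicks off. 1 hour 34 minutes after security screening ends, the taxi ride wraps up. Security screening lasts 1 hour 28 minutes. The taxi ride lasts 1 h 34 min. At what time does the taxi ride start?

Security screening ends at 11:27 + 88 min = 12:55.
The taxi ride ends at 12:55 + 94 min = 14:29.
The taxi ride starts at 14:29 − 94 min = 12:55.

12:55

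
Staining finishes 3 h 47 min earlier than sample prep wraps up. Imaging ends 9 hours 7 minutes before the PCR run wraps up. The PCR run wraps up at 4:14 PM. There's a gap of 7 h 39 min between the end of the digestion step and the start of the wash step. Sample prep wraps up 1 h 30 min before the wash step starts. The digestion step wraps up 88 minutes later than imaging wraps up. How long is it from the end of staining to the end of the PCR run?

317 minutes

Imaging ends at 4:14 PM − 547 min = 7:07 AM.
The digestion step ends at 7:07 AM + 88 min = 8:35 AM.
The wash step starts at 8:35 AM + 459 min = 4:14 PM.
Sample prep ends at 4:14 PM − 90 min = 2:44 PM.
Staining ends at 2:44 PM − 227 min = 10:57 AM.
From 10:57 AM to 4:14 PM is 317 minutes.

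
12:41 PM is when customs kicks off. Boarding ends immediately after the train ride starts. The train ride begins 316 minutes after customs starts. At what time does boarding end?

5:57 PM

The train ride starts at 12:41 PM + 316 min = 5:57 PM.
So boarding ends at 5:57 PM.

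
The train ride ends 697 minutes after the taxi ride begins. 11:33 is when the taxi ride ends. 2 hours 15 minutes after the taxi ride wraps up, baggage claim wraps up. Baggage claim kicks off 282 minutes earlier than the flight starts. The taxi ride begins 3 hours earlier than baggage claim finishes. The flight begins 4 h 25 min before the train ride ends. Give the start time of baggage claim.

13:18

Baggage claim ends at 11:33 + 135 min = 13:48.
The taxi ride starts at 13:48 − 180 min = 10:48.
The train ride ends at 10:48 + 697 min = 22:25.
The flight starts at 22:25 − 265 min = 18:00.
Baggage claim starts at 18:00 − 282 min = 13:18.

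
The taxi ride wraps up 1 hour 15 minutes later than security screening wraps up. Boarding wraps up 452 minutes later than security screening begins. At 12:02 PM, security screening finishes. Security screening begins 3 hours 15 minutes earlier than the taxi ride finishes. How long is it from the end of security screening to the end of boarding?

The taxi ride ends at 12:02 PM + 75 min = 1:17 PM.
Security screening starts at 1:17 PM − 195 min = 10:02 AM.
Boarding ends at 10:02 AM + 452 min = 5:34 PM.
From 12:02 PM to 5:34 PM is 5 hours 32 minutes.

5 hours 32 minutes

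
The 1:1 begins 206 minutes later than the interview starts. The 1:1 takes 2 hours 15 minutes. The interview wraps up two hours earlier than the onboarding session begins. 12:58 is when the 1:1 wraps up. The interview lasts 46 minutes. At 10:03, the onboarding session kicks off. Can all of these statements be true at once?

Yes

The interview ends at 10:03 − 120 min = 08:03.
The interview starts at 08:03 − 46 min = 07:17.
The 1:1 starts at 07:17 + 206 min = 10:43.
The 1:1 ends at 10:43 + 135 min = 12:58.
That matches the stated 12:58, so the schedule is consistent.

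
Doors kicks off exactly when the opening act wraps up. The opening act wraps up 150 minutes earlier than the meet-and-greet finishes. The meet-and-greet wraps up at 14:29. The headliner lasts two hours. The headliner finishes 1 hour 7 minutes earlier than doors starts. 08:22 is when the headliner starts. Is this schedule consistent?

No

The opening act ends at 14:29 − 150 min = 11:59.
So doors starts at 11:59.
The headliner ends at 11:59 − 67 min = 10:52.
The headliner starts at 10:52 − 120 min = 08:52.
But the headliner is also said to start at 08:22 — a 30-minute conflict.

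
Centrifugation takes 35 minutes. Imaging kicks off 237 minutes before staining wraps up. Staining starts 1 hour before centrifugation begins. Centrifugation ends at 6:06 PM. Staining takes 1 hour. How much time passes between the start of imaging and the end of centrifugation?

Centrifugation starts at 6:06 PM − 35 min = 5:31 PM.
Staining starts at 5:31 PM − 60 min = 4:31 PM.
Staining ends at 4:31 PM + 60 min = 5:31 PM.
Imaging starts at 5:31 PM − 237 min = 1:34 PM.
From 1:34 PM to 6:06 PM is 4 h 32 min.

4 h 32 min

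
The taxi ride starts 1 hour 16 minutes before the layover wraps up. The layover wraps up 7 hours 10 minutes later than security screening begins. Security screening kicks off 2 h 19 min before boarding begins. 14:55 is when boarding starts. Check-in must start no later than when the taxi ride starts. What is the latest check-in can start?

18:30

Security screening starts at 14:55 − 139 min = 12:36.
The layover ends at 12:36 + 430 min = 19:46.
The taxi ride starts at 19:46 − 76 min = 18:30.
Check-in is bounded by the taxi ride, so the latest it can start is 18:30.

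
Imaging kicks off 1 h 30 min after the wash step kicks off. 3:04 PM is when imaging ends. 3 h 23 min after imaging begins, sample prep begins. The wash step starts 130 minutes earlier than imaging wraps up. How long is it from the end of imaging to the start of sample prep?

The wash step starts at 3:04 PM − 130 min = 12:54 PM.
Imaging starts at 12:54 PM + 90 min = 2:24 PM.
Sample prep starts at 2:24 PM + 203 min = 5:47 PM.
From 3:04 PM to 5:47 PM is 163 minutes.

163 minutes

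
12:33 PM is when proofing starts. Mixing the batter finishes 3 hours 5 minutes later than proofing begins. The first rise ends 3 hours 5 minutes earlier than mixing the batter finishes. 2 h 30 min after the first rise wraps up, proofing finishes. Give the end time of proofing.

Mixing the batter ends at 12:33 PM + 185 min = 3:38 PM.
The first rise ends at 3:38 PM − 185 min = 12:33 PM.
Proofing ends at 12:33 PM + 150 min = 3:03 PM.

3:03 PM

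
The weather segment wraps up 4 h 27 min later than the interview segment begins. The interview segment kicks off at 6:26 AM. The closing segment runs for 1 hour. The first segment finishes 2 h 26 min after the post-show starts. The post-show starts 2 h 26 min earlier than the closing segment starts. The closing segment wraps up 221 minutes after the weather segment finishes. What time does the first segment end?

The weather segment ends at 6:26 AM + 267 min = 10:53 AM.
The closing segment ends at 10:53 AM + 221 min = 2:34 PM.
The closing segment starts at 2:34 PM − 60 min = 1:34 PM.
The post-show starts at 1:34 PM − 146 min = 11:08 AM.
The first segment ends at 11:08 AM + 146 min = 1:34 PM.

1:34 PM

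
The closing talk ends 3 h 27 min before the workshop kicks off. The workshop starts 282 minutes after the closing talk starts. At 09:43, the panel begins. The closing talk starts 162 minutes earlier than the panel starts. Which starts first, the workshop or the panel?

the panel

The closing talk starts at 09:43 − 162 min = 07:01.
The workshop starts at 07:01 + 282 min = 11:43.
The workshop starts at 11:43 and the panel starts at 09:43, so the panel is first.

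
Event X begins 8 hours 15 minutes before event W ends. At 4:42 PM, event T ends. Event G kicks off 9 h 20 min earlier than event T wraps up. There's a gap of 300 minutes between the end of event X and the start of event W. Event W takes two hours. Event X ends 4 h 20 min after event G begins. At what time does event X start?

Event G starts at 4:42 PM − 560 min = 7:22 AM.
Event X ends at 7:22 AM + 260 min = 11:42 AM.
Event W starts at 11:42 AM + 300 min = 4:42 PM.
Event W ends at 4:42 PM + 120 min = 6:42 PM.
Event X starts at 6:42 PM − 495 min = 10:27 AM.

10:27 AM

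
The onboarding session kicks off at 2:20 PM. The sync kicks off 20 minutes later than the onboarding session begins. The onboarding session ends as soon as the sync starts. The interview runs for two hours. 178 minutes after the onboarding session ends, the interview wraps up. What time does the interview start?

The sync starts at 2:20 PM + 20 min = 2:40 PM.
So the onboarding session ends at 2:40 PM.
The interview ends at 2:40 PM + 178 min = 5:38 PM.
The interview starts at 5:38 PM − 120 min = 3:38 PM.

3:38 PM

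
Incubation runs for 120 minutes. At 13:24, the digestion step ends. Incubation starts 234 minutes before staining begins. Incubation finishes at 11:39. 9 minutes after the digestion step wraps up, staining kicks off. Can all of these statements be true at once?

Staining starts at 13:24 + 9 min = 13:33.
Incubation starts at 13:33 − 234 min = 09:39.
Incubation ends at 09:39 + 120 min = 11:39.
That matches the stated 11:39, so the schedule is consistent.

Yes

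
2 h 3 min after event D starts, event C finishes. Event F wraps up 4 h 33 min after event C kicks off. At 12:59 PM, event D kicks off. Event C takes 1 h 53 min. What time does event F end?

5:42 PM

Event C ends at 12:59 PM + 123 min = 3:02 PM.
Event C starts at 3:02 PM − 113 min = 1:09 PM.
Event F ends at 1:09 PM + 273 min = 5:42 PM.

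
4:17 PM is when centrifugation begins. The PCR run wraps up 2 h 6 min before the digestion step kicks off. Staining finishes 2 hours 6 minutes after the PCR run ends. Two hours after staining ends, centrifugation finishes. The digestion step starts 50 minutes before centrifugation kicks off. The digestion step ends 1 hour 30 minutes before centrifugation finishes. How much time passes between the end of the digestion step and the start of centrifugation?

20 minutes

The digestion step starts at 4:17 PM − 50 min = 3:27 PM.
The PCR run ends at 3:27 PM − 126 min = 1:21 PM.
Staining ends at 1:21 PM + 126 min = 3:27 PM.
Centrifugation ends at 3:27 PM + 120 min = 5:27 PM.
The digestion step ends at 5:27 PM − 90 min = 3:57 PM.
From 3:57 PM to 4:17 PM is 20 minutes.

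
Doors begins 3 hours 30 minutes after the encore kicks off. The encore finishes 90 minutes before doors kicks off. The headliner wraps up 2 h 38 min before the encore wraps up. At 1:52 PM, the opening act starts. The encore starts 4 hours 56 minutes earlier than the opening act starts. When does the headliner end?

8:18 AM

The encore starts at 1:52 PM − 296 min = 8:56 AM.
Doors starts at 8:56 AM + 210 min = 12:26 PM.
The encore ends at 12:26 PM − 90 min = 10:56 AM.
The headliner ends at 10:56 AM − 158 min = 8:18 AM.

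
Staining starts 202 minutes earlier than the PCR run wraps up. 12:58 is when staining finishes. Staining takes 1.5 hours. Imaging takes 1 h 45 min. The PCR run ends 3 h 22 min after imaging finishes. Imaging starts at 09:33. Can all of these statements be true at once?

No

Imaging ends at 09:33 + 105 min = 11:18.
The PCR run ends at 11:18 + 202 min = 14:40.
Staining starts at 14:40 − 202 min = 11:18.
Staining ends at 11:18 + 90 min = 12:48.
But staining is also said to end at 12:58 — a 10-minute conflict.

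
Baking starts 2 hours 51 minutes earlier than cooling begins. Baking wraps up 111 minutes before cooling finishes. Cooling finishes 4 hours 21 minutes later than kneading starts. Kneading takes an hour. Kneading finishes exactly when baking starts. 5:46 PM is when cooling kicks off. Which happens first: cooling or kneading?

Baking starts at 5:46 PM − 171 min = 2:55 PM.
So kneading ends at 2:55 PM.
Kneading starts at 2:55 PM − 60 min = 1:55 PM.
Cooling starts at 5:46 PM and kneading starts at 1:55 PM, so kneading is first.

kneading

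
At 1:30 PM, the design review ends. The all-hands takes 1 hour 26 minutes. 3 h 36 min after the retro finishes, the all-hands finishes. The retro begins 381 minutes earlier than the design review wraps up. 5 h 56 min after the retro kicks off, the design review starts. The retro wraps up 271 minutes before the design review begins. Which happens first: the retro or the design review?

the retro

The retro starts at 1:30 PM − 381 min = 7:09 AM.
The design review starts at 7:09 AM + 356 min = 1:05 PM.
The retro starts at 7:09 AM and the design review starts at 1:05 PM, so the retro is first.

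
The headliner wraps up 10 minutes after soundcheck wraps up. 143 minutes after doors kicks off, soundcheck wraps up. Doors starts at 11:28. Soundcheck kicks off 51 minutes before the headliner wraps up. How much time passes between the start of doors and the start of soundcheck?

1 h 42 min

Soundcheck ends at 11:28 + 143 min = 13:51.
The headliner ends at 13:51 + 10 min = 14:01.
Soundcheck starts at 14:01 − 51 min = 13:10.
From 11:28 to 13:10 is 1 h 42 min.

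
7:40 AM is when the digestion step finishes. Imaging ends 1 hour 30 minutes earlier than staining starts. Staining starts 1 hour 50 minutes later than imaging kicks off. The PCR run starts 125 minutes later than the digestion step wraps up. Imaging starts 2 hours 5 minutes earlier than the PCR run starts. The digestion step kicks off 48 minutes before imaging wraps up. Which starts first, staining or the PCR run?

The PCR run starts at 7:40 AM + 125 min = 9:45 AM.
Imaging starts at 9:45 AM − 125 min = 7:40 AM.
Staining starts at 7:40 AM + 110 min = 9:30 AM.
Staining starts at 9:30 AM and the PCR run starts at 9:45 AM, so staining is first.

staining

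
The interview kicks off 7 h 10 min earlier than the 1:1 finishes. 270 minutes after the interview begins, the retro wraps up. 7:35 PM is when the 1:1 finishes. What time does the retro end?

4:55 PM

The interview starts at 7:35 PM − 430 min = 12:25 PM.
The retro ends at 12:25 PM + 270 min = 4:55 PM.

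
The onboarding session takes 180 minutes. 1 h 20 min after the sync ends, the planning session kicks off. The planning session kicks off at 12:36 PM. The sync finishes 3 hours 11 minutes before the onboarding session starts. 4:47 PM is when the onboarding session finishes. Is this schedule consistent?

The onboarding session starts at 4:47 PM − 180 min = 1:47 PM.
The sync ends at 1:47 PM − 191 min = 10:36 AM.
The planning session starts at 10:36 AM + 80 min = 11:56 AM.
But the planning session is also said to start at 12:36 PM — a 40-minute conflict.

No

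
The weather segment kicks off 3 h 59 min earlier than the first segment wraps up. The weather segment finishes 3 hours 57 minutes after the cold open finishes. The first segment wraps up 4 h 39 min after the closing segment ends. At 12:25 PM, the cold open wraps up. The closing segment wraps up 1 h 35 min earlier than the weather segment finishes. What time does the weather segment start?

3:27 PM

The weather segment ends at 12:25 PM + 237 min = 4:22 PM.
The closing segment ends at 4:22 PM − 95 min = 2:47 PM.
The first segment ends at 2:47 PM + 279 min = 7:26 PM.
The weather segment starts at 7:26 PM − 239 min = 3:27 PM.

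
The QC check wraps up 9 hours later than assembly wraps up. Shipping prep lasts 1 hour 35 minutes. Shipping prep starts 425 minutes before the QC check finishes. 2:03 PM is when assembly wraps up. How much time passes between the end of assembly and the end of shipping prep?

3.5 hours

The QC check ends at 2:03 PM + 540 min = 11:03 PM.
Shipping prep starts at 11:03 PM − 425 min = 3:58 PM.
Shipping prep ends at 3:58 PM + 95 min = 5:33 PM.
From 2:03 PM to 5:33 PM is 3.5 hours.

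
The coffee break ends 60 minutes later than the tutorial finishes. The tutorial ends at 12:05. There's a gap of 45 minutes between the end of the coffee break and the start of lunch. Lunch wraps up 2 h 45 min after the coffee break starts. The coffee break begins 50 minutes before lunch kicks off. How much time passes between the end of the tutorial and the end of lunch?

3 hours 40 minutes

The coffee break ends at 12:05 + 60 min = 13:05.
Lunch starts at 13:05 + 45 min = 13:50.
The coffee break starts at 13:50 − 50 min = 13:00.
Lunch ends at 13:00 + 165 min = 15:45.
From 12:05 to 15:45 is 3 hours 40 minutes.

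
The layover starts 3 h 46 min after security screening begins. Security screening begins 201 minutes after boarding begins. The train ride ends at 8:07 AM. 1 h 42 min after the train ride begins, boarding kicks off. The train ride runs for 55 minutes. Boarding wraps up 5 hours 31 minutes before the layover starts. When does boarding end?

10:30 AM

The train ride starts at 8:07 AM − 55 min = 7:12 AM.
Boarding starts at 7:12 AM + 102 min = 8:54 AM.
Security screening starts at 8:54 AM + 201 min = 12:15 PM.
The layover starts at 12:15 PM + 226 min = 4:01 PM.
Boarding ends at 4:01 PM − 331 min = 10:30 AM.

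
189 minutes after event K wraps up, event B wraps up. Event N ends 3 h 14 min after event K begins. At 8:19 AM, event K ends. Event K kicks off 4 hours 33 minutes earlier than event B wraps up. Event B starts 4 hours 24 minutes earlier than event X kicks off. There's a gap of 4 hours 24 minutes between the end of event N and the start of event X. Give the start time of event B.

Event B ends at 8:19 AM + 189 min = 11:28 AM.
Event K starts at 11:28 AM − 273 min = 6:55 AM.
Event N ends at 6:55 AM + 194 min = 10:09 AM.
Event X starts at 10:09 AM + 264 min = 2:33 PM.
Event B starts at 2:33 PM − 264 min = 10:09 AM.

10:09 AM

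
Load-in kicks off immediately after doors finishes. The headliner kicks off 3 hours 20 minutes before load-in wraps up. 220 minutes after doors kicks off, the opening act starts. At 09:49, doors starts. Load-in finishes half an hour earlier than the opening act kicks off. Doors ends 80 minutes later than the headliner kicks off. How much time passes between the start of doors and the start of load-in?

70 minutes

The opening act starts at 09:49 + 220 min = 13:29.
Load-in ends at 13:29 − 30 min = 12:59.
The headliner starts at 12:59 − 200 min = 09:39.
Doors ends at 09:39 + 80 min = 10:59.
So load-in starts at 10:59.
From 09:49 to 10:59 is 70 minutes.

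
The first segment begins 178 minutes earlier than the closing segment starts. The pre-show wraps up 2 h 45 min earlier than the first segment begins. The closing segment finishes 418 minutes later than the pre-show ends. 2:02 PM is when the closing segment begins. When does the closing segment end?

3:17 PM

The first segment starts at 2:02 PM − 178 min = 11:04 AM.
The pre-show ends at 11:04 AM − 165 min = 8:19 AM.
The closing segment ends at 8:19 AM + 418 min = 3:17 PM.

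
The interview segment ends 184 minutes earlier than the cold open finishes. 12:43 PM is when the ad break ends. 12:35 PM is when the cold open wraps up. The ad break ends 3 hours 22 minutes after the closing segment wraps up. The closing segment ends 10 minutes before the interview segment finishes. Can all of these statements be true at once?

Yes

The interview segment ends at 12:35 PM − 184 min = 9:31 AM.
The closing segment ends at 9:31 AM − 10 min = 9:21 AM.
The ad break ends at 9:21 AM + 202 min = 12:43 PM.
That matches the stated 12:43 PM, so the schedule is consistent.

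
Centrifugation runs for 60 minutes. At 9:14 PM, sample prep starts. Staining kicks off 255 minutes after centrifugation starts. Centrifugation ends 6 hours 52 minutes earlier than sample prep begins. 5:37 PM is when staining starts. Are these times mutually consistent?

Yes

Centrifugation ends at 9:14 PM − 412 min = 2:22 PM.
Centrifugation starts at 2:22 PM − 60 min = 1:22 PM.
Staining starts at 1:22 PM + 255 min = 5:37 PM.
That matches the stated 5:37 PM, so the schedule is consistent.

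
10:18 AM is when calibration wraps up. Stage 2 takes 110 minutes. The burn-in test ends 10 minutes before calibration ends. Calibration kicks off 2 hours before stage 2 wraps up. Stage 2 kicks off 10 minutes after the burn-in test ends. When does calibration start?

The burn-in test ends at 10:18 AM − 10 min = 10:08 AM.
Stage 2 starts at 10:08 AM + 10 min = 10:18 AM.
Stage 2 ends at 10:18 AM + 110 min = 12:08 PM.
Calibration starts at 12:08 PM − 120 min = 10:08 AM.

10:08 AM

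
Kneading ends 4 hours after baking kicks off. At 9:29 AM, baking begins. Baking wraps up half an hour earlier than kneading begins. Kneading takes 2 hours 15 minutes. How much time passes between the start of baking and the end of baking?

Kneading ends at 9:29 AM + 240 min = 1:29 PM.
Kneading starts at 1:29 PM − 135 min = 11:14 AM.
Baking ends at 11:14 AM − 30 min = 10:44 AM.
From 9:29 AM to 10:44 AM is 75 minutes.

75 minutes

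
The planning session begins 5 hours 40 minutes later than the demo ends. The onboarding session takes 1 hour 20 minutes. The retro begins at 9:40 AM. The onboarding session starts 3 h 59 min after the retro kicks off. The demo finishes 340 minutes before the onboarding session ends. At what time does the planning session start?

The onboarding session starts at 9:40 AM + 239 min = 1:39 PM.
The onboarding session ends at 1:39 PM + 80 min = 2:59 PM.
The demo ends at 2:59 PM − 340 min = 9:19 AM.
The planning session starts at 9:19 AM + 340 min = 2:59 PM.

2:59 PM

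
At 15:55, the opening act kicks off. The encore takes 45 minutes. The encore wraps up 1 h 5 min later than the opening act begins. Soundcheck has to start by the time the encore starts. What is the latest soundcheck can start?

The encore ends at 15:55 + 65 min = 17:00.
The encore starts at 17:00 − 45 min = 16:15.
Soundcheck is bounded by the encore, so the latest it can start is 16:15.

16:15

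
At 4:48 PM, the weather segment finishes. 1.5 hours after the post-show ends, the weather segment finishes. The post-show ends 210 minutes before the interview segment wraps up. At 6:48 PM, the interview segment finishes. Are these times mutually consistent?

Yes

The post-show ends at 6:48 PM − 210 min = 3:18 PM.
The weather segment ends at 3:18 PM + 90 min = 4:48 PM.
That matches the stated 4:48 PM, so the schedule is consistent.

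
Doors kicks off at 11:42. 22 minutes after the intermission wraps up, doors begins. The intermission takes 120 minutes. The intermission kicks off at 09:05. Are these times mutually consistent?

The intermission ends at 09:05 + 120 min = 11:05.
Doors starts at 11:05 + 22 min = 11:27.
But doors is also said to start at 11:42 — a 15-minute conflict.

No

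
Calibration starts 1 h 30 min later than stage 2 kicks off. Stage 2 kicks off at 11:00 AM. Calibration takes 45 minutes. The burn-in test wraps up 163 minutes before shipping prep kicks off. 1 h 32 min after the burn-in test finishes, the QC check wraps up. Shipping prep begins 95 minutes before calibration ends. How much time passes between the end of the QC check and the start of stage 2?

31 minutes

Calibration starts at 11:00 AM + 90 min = 12:30 PM.
Calibration ends at 12:30 PM + 45 min = 1:15 PM.
Shipping prep starts at 1:15 PM − 95 min = 11:40 AM.
The burn-in test ends at 11:40 AM − 163 min = 8:57 AM.
The QC check ends at 8:57 AM + 92 min = 10:29 AM.
From 10:29 AM to 11:00 AM is 31 minutes.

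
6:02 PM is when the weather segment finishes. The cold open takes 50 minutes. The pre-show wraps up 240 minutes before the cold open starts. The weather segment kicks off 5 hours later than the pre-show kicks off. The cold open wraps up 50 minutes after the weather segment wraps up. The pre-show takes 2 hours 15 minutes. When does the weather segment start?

The cold open ends at 6:02 PM + 50 min = 6:52 PM.
The cold open starts at 6:52 PM − 50 min = 6:02 PM.
The pre-show ends at 6:02 PM − 240 min = 2:02 PM.
The pre-show starts at 2:02 PM − 135 min = 11:47 AM.
The weather segment starts at 11:47 AM + 300 min = 4:47 PM.

4:47 PM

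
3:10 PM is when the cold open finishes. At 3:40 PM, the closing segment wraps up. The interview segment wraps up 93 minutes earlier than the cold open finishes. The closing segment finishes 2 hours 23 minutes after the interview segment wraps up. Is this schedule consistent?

The interview segment ends at 3:10 PM − 93 min = 1:37 PM.
The closing segment ends at 1:37 PM + 143 min = 4:00 PM.
But the closing segment is also said to end at 3:40 PM — a 20-minute conflict.

No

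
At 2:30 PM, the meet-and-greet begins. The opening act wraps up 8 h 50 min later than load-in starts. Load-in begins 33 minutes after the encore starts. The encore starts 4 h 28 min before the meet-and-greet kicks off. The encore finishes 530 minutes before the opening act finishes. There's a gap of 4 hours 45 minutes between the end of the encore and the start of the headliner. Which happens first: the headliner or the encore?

The encore starts at 2:30 PM − 268 min = 10:02 AM.
Load-in starts at 10:02 AM + 33 min = 10:35 AM.
The opening act ends at 10:35 AM + 530 min = 7:25 PM.
The encore ends at 7:25 PM − 530 min = 10:35 AM.
The headliner starts at 10:35 AM + 285 min = 3:20 PM.
The headliner starts at 3:20 PM and the encore starts at 10:02 AM, so the encore is first.

the encore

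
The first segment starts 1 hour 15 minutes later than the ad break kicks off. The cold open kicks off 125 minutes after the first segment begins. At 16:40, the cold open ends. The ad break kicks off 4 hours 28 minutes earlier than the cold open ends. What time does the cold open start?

The ad break starts at 16:40 − 268 min = 12:12.
The first segment starts at 12:12 + 75 min = 13:27.
The cold open starts at 13:27 + 125 min = 15:32.

15:32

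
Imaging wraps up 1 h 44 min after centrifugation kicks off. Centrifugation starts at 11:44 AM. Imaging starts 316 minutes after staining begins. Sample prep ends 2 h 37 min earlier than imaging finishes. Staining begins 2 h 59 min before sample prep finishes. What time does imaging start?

Imaging ends at 11:44 AM + 104 min = 1:28 PM.
Sample prep ends at 1:28 PM − 157 min = 10:51 AM.
Staining starts at 10:51 AM − 179 min = 7:52 AM.
Imaging starts at 7:52 AM + 316 min = 1:08 PM.

1:08 PM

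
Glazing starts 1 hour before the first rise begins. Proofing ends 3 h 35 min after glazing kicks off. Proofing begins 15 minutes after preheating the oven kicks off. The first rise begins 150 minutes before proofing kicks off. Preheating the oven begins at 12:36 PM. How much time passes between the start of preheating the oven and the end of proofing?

Proofing starts at 12:36 PM + 15 min = 12:51 PM.
The first rise starts at 12:51 PM − 150 min = 10:21 AM.
Glazing starts at 10:21 AM − 60 min = 9:21 AM.
Proofing ends at 9:21 AM + 215 min = 12:56 PM.
From 12:36 PM to 12:56 PM is 20 minutes.

20 minutes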